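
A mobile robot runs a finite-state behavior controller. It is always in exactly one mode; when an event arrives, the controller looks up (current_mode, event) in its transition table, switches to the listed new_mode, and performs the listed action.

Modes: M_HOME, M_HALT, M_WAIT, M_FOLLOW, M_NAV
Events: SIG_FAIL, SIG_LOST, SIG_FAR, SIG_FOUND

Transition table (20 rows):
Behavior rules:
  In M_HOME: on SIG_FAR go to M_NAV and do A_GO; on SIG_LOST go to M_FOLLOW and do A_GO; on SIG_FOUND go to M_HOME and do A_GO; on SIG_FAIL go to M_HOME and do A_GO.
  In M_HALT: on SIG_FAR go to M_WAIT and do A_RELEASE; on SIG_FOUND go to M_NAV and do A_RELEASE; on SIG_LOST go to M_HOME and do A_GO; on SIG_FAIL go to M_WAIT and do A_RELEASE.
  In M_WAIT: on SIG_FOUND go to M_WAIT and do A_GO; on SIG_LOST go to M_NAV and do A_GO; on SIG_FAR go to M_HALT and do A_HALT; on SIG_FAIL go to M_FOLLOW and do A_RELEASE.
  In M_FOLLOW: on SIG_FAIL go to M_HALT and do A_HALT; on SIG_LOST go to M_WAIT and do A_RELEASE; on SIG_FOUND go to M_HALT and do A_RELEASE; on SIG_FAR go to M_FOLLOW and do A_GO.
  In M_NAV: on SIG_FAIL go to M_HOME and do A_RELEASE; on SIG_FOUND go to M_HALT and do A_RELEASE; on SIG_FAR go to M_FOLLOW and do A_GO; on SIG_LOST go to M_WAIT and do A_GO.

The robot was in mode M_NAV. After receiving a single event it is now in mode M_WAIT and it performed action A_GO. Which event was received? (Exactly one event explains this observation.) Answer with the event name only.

SIG_LOST

try SIG_FAIL: (M_NAV, SIG_FAIL) → (M_HOME, A_RELEASE)
try SIG_LOST: (M_NAV, SIG_LOST) → (M_WAIT, A_GO)  ← matches
try SIG_FAR: (M_NAV, SIG_FAR) → (M_FOLLOW, A_GO)
try SIG_FOUND: (M_NAV, SIG_FOUND) → (M_HALT, A_RELEASE)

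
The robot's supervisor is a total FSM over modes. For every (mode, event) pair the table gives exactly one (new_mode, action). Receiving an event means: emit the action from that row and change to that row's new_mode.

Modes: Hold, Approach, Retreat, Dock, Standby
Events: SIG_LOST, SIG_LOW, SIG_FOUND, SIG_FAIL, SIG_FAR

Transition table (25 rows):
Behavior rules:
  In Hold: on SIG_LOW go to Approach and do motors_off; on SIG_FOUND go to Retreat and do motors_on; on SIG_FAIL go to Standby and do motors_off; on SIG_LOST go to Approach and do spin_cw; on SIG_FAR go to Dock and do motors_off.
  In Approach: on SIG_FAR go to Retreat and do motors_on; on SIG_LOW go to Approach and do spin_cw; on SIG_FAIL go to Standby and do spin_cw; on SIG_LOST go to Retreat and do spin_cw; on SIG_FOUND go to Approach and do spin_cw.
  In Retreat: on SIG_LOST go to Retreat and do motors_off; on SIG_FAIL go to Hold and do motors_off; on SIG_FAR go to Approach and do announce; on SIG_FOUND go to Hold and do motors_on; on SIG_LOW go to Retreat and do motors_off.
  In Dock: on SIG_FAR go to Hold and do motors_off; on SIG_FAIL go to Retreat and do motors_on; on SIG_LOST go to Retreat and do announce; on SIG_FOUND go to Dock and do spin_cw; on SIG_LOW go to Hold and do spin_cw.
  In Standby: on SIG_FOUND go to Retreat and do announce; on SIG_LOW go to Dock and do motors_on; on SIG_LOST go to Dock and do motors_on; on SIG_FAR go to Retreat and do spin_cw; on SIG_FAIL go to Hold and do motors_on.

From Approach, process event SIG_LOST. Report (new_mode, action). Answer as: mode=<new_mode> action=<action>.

mode=Retreat action=spin_cw

current mode = Approach; filter table to that mode:
  (Approach, SIG_FAR) → (Retreat, motors_on)
  (Approach, SIG_LOW) → (Approach, spin_cw)
  (Approach, SIG_FAIL) → (Standby, spin_cw)
  (Approach, SIG_LOST) → (Retreat, spin_cw)  ← event matches
  (Approach, SIG_FOUND) → (Approach, spin_cw)
event = SIG_LOST selects (Retreat, spin_cw)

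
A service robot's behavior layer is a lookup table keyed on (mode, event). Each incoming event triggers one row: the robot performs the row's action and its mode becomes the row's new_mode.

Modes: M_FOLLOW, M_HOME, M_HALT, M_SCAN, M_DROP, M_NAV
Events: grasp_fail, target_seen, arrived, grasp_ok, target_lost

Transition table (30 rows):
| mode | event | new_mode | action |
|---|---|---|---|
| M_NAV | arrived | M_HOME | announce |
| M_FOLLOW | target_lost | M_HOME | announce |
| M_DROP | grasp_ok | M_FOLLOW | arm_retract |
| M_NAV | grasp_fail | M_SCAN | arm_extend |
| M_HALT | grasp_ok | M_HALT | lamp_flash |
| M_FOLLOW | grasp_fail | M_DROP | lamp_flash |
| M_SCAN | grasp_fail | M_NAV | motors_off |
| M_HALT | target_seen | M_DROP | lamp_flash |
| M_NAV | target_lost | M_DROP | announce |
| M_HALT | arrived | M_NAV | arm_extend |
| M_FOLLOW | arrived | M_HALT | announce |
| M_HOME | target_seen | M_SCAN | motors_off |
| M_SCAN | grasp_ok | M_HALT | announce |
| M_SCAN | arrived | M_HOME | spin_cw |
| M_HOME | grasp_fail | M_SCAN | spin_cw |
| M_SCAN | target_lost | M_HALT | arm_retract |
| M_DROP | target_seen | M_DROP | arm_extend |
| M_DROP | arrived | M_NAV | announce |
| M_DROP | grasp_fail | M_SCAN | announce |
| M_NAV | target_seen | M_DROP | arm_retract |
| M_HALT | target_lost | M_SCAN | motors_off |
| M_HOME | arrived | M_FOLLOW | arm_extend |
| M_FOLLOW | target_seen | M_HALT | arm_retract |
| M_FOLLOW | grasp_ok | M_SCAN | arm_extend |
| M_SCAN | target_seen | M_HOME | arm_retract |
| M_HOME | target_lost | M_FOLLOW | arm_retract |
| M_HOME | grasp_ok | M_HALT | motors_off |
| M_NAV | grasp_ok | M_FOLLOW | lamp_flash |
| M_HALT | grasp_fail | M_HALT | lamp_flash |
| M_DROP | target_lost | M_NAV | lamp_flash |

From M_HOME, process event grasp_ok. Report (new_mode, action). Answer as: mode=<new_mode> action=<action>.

mode=M_HALT action=motors_off

current mode = M_HOME; filter table to that mode:
  (M_HOME, target_seen) → (M_SCAN, motors_off)
  (M_HOME, grasp_fail) → (M_SCAN, spin_cw)
  (M_HOME, arrived) → (M_FOLLOW, arm_extend)
  (M_HOME, target_lost) → (M_FOLLOW, arm_retract)
  (M_HOME, grasp_ok) → (M_HALT, motors_off)  ← event matches
event = grasp_ok selects (M_HALT, motors_off)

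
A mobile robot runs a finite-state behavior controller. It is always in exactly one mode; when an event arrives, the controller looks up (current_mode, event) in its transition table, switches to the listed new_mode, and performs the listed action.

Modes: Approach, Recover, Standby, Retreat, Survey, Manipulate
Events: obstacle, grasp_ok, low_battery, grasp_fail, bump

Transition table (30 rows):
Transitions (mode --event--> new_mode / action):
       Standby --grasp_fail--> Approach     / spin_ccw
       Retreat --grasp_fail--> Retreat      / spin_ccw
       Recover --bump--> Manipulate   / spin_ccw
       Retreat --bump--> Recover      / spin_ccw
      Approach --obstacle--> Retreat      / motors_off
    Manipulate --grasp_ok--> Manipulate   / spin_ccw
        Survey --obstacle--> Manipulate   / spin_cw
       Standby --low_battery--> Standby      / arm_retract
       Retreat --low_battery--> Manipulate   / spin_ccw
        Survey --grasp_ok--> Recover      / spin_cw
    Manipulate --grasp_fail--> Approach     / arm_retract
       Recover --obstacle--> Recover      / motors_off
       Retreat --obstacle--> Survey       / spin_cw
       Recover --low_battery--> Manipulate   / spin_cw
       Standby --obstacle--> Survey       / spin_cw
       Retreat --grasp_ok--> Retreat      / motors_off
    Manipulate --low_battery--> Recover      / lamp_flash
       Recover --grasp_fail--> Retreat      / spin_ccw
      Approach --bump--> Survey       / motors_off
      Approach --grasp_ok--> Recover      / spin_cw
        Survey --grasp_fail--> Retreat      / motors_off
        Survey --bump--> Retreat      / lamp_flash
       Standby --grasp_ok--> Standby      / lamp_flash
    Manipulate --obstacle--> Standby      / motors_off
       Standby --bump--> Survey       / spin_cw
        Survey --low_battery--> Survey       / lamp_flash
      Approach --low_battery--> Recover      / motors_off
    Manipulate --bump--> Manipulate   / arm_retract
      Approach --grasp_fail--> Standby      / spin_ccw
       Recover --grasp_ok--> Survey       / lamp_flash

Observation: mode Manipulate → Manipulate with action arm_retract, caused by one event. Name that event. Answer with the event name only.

try obstacle: (Manipulate, obstacle) → (Standby, motors_off)
try grasp_ok: (Manipulate, grasp_ok) → (Manipulate, spin_ccw)
try low_battery: (Manipulate, low_battery) → (Recover, lamp_flash)
try grasp_fail: (Manipulate, grasp_fail) → (Approach, arm_retract)
try bump: (Manipulate, bump) → (Manipulate, arm_retract)  ← matches

bump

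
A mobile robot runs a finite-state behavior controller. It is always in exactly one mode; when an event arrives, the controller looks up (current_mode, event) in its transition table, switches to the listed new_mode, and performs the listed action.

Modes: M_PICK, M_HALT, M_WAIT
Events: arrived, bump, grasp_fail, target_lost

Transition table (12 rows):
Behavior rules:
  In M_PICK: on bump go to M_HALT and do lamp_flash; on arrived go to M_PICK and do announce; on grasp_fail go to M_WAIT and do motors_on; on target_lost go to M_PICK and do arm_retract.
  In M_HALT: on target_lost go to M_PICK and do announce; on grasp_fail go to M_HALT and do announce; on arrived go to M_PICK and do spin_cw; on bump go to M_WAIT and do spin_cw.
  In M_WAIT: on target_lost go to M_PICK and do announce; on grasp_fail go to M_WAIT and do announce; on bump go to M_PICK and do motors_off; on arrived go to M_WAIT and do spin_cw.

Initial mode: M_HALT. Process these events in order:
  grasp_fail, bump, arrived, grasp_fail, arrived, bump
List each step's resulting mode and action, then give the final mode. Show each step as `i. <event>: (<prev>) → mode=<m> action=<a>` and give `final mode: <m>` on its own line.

1. grasp_fail: (M_HALT) → mode=M_HALT action=announce
2. bump: (M_HALT) → mode=M_WAIT action=spin_cw
3. arrived: (M_WAIT) → mode=M_WAIT action=spin_cw
4. grasp_fail: (M_WAIT) → mode=M_WAIT action=announce
5. arrived: (M_WAIT) → mode=M_WAIT action=spin_cw
6. bump: (M_WAIT) → mode=M_PICK action=motors_off

final mode: M_PICK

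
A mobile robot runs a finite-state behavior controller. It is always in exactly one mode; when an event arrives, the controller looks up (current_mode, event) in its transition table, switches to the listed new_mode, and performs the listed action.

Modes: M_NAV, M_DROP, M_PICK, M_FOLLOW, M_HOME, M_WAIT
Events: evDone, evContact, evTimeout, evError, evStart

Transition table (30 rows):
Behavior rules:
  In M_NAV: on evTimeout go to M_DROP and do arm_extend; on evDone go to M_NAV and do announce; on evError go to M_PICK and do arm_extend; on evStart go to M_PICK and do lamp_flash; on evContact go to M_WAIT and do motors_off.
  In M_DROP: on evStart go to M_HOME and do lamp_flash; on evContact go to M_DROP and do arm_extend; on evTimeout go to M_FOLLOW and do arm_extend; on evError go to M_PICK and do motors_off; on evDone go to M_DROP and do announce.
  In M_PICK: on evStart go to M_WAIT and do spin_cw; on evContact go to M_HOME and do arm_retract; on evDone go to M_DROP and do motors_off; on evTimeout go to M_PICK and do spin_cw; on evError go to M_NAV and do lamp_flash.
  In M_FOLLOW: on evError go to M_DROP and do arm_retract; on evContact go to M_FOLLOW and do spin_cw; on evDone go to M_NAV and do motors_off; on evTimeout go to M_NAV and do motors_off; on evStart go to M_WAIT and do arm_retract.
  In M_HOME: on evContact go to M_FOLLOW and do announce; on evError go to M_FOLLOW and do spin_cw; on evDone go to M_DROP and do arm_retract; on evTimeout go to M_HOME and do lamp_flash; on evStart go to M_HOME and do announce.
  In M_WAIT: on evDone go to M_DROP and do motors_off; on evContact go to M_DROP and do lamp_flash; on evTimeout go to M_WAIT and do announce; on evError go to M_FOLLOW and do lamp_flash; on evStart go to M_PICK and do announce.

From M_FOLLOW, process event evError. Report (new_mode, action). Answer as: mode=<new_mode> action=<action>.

current mode = M_FOLLOW; filter table to that mode:
  (M_FOLLOW, evError) → (M_DROP, arm_retract)  ← event matches
  (M_FOLLOW, evContact) → (M_FOLLOW, spin_cw)
  (M_FOLLOW, evDone) → (M_NAV, motors_off)
  (M_FOLLOW, evTimeout) → (M_NAV, motors_off)
  (M_FOLLOW, evStart) → (M_WAIT, arm_retract)
event = evError selects (M_DROP, arm_retract)

mode=M_DROP action=arm_retract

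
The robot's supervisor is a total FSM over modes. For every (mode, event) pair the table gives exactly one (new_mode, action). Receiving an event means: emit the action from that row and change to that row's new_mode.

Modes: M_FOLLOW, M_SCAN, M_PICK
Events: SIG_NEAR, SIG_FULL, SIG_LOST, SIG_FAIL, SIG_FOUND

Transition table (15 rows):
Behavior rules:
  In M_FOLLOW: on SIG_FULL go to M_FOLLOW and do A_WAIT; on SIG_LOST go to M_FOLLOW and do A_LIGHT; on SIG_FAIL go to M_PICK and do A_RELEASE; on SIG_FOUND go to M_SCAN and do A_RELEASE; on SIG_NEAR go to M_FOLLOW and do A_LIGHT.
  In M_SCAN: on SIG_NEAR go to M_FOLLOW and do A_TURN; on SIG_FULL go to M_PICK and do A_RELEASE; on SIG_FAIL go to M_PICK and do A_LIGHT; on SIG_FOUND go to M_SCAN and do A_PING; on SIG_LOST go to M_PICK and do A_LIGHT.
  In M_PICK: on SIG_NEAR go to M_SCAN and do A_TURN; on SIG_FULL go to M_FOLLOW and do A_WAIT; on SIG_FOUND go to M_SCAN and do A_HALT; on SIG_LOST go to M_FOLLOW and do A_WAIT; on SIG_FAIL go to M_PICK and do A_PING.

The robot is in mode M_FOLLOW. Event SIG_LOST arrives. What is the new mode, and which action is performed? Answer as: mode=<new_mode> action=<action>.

mode=M_FOLLOW action=A_LIGHT

current mode = M_FOLLOW; filter table to that mode:
  (M_FOLLOW, SIG_FULL) → (M_FOLLOW, A_WAIT)
  (M_FOLLOW, SIG_LOST) → (M_FOLLOW, A_LIGHT)  ← event matches
  (M_FOLLOW, SIG_FAIL) → (M_PICK, A_RELEASE)
  (M_FOLLOW, SIG_FOUND) → (M_SCAN, A_RELEASE)
  (M_FOLLOW, SIG_NEAR) → (M_FOLLOW, A_LIGHT)
event = SIG_LOST selects (M_FOLLOW, A_LIGHT)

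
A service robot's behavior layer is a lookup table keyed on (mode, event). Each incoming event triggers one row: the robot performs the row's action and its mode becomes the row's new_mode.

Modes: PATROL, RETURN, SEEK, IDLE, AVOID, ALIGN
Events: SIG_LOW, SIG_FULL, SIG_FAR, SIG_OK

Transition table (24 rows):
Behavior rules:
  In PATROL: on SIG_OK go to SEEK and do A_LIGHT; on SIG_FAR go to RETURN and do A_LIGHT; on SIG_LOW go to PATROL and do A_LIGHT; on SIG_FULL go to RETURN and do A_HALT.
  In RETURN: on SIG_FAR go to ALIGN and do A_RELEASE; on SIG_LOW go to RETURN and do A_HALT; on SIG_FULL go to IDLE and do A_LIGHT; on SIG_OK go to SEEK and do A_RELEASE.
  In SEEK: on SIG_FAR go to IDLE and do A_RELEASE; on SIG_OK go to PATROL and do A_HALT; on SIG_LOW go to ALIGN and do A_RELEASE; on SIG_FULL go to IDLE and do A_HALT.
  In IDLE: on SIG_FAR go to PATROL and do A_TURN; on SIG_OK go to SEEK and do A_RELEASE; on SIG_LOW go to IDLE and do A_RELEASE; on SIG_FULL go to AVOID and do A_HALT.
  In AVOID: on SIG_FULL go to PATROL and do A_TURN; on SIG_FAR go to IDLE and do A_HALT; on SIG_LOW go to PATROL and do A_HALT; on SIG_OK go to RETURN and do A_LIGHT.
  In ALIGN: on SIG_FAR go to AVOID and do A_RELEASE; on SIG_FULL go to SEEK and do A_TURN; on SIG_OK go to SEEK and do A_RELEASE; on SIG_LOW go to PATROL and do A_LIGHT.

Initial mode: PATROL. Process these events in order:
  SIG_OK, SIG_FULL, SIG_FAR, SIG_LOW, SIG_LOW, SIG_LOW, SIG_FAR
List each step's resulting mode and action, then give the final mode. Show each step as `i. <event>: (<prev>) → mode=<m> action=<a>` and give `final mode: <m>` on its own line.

final mode: RETURN

1. SIG_OK: (PATROL) → mode=SEEK action=A_LIGHT
2. SIG_FULL: (SEEK) → mode=IDLE action=A_HALT
3. SIG_FAR: (IDLE) → mode=PATROL action=A_TURN
4. SIG_LOW: (PATROL) → mode=PATROL action=A_LIGHT
5. SIG_LOW: (PATROL) → mode=PATROL action=A_LIGHT
6. SIG_LOW: (PATROL) → mode=PATROL action=A_LIGHT
7. SIG_FAR: (PATROL) → mode=RETURN action=A_LIGHT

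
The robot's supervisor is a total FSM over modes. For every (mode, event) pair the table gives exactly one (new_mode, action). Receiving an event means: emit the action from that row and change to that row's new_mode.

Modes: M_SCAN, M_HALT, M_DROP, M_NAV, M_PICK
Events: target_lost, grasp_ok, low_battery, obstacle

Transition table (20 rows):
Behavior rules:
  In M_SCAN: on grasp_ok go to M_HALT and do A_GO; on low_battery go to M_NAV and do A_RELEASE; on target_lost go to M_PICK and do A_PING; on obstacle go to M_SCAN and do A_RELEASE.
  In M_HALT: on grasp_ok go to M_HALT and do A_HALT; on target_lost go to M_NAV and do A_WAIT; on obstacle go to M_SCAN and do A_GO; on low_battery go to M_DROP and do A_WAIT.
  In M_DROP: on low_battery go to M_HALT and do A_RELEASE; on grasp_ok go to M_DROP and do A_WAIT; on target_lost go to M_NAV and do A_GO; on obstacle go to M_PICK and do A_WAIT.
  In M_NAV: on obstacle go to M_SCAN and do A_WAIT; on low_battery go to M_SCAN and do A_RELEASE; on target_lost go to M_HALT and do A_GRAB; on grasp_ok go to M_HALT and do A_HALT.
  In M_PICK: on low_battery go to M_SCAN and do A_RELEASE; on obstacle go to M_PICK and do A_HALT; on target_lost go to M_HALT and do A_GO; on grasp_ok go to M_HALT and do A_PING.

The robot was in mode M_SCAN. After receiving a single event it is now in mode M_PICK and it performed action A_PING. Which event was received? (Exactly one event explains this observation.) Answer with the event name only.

try target_lost: (M_SCAN, target_lost) → (M_PICK, A_PING)  ← matches
try grasp_ok: (M_SCAN, grasp_ok) → (M_HALT, A_GO)
try low_battery: (M_SCAN, low_battery) → (M_NAV, A_RELEASE)
try obstacle: (M_SCAN, obstacle) → (M_SCAN, A_RELEASE)

target_lost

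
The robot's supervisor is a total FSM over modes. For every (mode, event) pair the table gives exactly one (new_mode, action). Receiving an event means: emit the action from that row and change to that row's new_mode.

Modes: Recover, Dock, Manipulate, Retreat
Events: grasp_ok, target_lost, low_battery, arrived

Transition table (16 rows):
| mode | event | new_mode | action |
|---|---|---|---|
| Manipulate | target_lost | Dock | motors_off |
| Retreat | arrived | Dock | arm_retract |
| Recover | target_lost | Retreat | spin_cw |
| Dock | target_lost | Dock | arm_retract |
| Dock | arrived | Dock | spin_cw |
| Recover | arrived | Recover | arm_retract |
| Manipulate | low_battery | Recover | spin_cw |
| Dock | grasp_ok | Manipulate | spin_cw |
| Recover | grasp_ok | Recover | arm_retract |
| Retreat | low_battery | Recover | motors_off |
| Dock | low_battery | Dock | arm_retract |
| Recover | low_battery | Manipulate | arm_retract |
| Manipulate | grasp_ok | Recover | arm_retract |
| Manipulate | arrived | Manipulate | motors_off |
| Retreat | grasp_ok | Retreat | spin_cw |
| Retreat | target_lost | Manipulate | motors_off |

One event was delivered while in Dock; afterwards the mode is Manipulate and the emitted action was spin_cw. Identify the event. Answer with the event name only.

try grasp_ok: (Dock, grasp_ok) → (Manipulate, spin_cw)  ← matches
try target_lost: (Dock, target_lost) → (Dock, arm_retract)
try low_battery: (Dock, low_battery) → (Dock, arm_retract)
try arrived: (Dock, arrived) → (Dock, spin_cw)

grasp_ok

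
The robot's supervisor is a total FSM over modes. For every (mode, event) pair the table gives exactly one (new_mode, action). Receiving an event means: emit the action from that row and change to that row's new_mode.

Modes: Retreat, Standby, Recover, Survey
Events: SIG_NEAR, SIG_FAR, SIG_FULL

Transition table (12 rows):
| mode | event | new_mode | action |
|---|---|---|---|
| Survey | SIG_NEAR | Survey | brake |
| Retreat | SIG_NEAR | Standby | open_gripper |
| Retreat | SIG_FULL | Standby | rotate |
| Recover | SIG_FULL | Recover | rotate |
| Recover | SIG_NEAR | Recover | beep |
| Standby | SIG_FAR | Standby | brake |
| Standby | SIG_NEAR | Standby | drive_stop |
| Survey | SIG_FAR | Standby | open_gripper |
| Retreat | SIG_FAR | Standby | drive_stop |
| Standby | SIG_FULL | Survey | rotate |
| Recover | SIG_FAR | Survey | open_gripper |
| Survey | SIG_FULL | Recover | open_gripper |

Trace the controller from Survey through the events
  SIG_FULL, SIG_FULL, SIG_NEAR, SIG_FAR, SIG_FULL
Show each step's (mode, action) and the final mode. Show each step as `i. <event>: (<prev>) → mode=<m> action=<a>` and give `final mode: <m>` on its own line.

1. SIG_FULL: (Survey) → mode=Recover action=open_gripper
2. SIG_FULL: (Recover) → mode=Recover action=rotate
3. SIG_NEAR: (Recover) → mode=Recover action=beep
4. SIG_FAR: (Recover) → mode=Survey action=open_gripper
5. SIG_FULL: (Survey) → mode=Recover action=open_gripper

final mode: Recover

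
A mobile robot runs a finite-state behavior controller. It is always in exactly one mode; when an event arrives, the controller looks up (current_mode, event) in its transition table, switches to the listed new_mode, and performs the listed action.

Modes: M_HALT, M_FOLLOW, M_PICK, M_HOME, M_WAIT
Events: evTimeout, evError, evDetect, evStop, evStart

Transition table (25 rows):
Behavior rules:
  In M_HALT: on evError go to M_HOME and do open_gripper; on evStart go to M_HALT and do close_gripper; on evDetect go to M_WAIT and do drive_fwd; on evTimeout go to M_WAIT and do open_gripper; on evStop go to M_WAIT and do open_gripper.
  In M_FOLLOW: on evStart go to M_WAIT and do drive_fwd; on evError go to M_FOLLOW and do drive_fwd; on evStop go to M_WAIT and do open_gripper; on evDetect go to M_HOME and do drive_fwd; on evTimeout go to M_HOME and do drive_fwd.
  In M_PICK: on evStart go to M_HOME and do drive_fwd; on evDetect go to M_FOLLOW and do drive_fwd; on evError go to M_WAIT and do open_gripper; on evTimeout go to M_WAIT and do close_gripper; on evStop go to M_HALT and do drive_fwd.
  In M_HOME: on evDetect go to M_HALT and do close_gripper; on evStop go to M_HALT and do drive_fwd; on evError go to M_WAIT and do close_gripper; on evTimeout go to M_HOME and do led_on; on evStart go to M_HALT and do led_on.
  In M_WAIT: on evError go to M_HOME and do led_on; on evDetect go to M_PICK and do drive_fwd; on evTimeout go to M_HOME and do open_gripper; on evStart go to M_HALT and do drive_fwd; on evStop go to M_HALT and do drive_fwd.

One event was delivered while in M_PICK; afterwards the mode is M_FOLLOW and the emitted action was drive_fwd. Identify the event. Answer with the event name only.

evDetect

try evTimeout: (M_PICK, evTimeout) → (M_WAIT, close_gripper)
try evError: (M_PICK, evError) → (M_WAIT, open_gripper)
try evDetect: (M_PICK, evDetect) → (M_FOLLOW, drive_fwd)  ← matches
try evStop: (M_PICK, evStop) → (M_HALT, drive_fwd)
try evStart: (M_PICK, evStart) → (M_HOME, drive_fwd)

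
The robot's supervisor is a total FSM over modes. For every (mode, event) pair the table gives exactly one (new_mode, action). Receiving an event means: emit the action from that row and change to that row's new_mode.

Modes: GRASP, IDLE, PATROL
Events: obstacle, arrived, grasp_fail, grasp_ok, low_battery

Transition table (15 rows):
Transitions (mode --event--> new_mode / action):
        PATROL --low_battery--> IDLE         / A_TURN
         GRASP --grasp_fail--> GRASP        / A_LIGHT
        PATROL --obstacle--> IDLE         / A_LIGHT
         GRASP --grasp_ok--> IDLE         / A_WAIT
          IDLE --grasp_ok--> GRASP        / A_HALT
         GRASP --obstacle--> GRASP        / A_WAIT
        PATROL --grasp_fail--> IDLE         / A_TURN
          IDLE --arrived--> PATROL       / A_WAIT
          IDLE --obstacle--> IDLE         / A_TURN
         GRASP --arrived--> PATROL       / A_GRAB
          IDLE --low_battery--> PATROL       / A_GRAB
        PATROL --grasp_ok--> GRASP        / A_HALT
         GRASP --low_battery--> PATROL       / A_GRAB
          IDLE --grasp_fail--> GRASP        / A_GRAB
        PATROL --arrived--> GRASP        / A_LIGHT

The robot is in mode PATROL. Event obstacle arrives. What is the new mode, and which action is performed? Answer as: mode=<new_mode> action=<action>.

current mode = PATROL; filter table to that mode:
  (PATROL, low_battery) → (IDLE, A_TURN)
  (PATROL, obstacle) → (IDLE, A_LIGHT)  ← event matches
  (PATROL, grasp_fail) → (IDLE, A_TURN)
  (PATROL, grasp_ok) → (GRASP, A_HALT)
  (PATROL, arrived) → (GRASP, A_LIGHT)
event = obstacle selects (IDLE, A_LIGHT)

mode=IDLE action=A_LIGHT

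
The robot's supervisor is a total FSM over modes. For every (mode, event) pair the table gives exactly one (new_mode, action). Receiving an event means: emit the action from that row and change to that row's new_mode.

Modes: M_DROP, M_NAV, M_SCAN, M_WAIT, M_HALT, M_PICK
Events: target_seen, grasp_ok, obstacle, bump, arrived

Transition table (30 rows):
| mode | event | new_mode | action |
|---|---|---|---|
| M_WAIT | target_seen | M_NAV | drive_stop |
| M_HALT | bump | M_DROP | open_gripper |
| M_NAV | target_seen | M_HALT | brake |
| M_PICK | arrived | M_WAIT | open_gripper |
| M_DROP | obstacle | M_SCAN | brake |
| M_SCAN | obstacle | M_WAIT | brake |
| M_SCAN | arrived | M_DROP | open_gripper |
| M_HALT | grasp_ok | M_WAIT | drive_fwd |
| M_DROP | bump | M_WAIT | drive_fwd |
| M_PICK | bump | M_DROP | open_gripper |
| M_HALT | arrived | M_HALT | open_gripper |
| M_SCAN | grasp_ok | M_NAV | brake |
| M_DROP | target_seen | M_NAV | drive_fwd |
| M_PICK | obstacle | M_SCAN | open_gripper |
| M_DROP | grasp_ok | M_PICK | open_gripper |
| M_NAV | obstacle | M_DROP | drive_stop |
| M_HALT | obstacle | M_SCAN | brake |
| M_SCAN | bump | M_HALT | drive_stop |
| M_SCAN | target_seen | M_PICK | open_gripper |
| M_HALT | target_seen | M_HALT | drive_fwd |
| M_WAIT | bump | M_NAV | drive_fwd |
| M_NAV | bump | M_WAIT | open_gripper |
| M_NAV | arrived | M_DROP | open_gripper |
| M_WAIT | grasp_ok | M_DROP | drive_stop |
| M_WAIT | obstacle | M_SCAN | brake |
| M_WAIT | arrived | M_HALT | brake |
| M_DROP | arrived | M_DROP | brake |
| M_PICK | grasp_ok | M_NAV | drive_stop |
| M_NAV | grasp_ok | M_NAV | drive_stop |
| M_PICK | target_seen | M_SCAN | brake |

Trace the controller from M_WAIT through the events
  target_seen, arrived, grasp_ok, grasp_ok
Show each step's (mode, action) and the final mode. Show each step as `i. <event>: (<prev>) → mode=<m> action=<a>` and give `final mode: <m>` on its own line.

final mode: M_NAV

1. target_seen: (M_WAIT) → mode=M_NAV action=drive_stop
2. arrived: (M_NAV) → mode=M_DROP action=open_gripper
3. grasp_ok: (M_DROP) → mode=M_PICK action=open_gripper
4. grasp_ok: (M_PICK) → mode=M_NAV action=drive_stop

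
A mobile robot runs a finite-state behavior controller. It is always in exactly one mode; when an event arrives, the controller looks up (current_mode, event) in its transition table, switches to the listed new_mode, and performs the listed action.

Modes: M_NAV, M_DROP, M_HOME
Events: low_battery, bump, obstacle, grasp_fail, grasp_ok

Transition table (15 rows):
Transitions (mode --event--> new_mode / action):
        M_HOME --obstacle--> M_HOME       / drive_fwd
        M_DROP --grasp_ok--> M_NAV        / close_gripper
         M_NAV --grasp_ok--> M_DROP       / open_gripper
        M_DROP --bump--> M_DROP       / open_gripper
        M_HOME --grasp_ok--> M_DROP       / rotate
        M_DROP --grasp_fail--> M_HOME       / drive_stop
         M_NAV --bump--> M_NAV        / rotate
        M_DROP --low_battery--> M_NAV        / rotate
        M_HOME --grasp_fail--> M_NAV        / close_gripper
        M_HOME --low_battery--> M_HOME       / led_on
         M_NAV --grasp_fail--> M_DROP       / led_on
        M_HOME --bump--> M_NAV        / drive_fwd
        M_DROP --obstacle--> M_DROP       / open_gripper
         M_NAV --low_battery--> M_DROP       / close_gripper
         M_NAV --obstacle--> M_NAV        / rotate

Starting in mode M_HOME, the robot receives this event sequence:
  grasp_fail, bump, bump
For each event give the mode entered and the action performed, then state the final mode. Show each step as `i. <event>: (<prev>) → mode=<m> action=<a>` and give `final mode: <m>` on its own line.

1. grasp_fail: (M_HOME) → mode=M_NAV action=close_gripper
2. bump: (M_NAV) → mode=M_NAV action=rotate
3. bump: (M_NAV) → mode=M_NAV action=rotate

final mode: M_NAV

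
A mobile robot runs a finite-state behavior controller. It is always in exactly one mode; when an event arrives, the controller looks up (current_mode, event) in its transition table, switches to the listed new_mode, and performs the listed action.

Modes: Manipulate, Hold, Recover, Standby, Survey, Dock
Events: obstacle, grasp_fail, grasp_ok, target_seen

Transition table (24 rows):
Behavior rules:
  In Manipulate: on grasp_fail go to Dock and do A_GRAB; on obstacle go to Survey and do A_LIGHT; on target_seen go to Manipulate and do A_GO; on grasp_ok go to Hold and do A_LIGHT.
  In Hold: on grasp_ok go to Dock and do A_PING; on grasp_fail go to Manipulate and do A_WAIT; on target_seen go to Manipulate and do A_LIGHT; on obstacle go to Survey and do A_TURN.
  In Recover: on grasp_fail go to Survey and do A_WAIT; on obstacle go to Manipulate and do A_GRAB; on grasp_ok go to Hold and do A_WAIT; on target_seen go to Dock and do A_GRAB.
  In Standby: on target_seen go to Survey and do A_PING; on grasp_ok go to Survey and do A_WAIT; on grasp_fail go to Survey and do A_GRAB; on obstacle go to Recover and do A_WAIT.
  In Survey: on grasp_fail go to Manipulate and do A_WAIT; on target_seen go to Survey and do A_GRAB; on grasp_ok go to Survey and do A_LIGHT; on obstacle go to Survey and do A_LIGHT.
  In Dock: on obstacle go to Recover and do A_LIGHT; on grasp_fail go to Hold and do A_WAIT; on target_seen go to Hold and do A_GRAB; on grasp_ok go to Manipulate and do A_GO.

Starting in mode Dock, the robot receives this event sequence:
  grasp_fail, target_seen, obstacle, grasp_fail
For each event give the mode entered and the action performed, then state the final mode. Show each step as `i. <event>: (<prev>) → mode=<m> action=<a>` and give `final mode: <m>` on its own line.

1. grasp_fail: (Dock) → mode=Hold action=A_WAIT
2. target_seen: (Hold) → mode=Manipulate action=A_LIGHT
3. obstacle: (Manipulate) → mode=Survey action=A_LIGHT
4. grasp_fail: (Survey) → mode=Manipulate action=A_WAIT

final mode: Manipulate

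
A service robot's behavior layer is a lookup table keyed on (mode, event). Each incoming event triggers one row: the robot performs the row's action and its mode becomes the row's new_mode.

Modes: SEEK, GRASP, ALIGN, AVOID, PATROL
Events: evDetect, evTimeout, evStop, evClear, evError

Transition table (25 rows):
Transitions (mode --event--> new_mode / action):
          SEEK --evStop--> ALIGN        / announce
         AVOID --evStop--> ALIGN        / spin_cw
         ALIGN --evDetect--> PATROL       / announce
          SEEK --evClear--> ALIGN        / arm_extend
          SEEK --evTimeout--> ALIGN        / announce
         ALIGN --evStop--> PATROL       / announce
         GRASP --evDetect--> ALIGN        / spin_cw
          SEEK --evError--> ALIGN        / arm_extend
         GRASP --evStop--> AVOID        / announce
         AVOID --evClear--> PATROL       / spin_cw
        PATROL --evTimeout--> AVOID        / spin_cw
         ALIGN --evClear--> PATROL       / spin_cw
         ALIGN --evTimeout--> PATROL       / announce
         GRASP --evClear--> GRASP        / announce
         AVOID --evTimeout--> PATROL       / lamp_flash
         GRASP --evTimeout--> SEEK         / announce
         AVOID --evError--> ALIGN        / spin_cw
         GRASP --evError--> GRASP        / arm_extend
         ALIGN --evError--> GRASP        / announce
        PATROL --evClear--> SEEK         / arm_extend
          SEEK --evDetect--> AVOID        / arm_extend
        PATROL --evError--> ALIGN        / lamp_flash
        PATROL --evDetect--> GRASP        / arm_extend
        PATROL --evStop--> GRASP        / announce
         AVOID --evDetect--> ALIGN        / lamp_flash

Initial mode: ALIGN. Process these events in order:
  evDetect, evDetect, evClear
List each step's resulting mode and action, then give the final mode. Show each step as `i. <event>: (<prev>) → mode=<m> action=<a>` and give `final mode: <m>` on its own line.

1. evDetect: (ALIGN) → mode=PATROL action=announce
2. evDetect: (PATROL) → mode=GRASP action=arm_extend
3. evClear: (GRASP) → mode=GRASP action=announce

final mode: GRASP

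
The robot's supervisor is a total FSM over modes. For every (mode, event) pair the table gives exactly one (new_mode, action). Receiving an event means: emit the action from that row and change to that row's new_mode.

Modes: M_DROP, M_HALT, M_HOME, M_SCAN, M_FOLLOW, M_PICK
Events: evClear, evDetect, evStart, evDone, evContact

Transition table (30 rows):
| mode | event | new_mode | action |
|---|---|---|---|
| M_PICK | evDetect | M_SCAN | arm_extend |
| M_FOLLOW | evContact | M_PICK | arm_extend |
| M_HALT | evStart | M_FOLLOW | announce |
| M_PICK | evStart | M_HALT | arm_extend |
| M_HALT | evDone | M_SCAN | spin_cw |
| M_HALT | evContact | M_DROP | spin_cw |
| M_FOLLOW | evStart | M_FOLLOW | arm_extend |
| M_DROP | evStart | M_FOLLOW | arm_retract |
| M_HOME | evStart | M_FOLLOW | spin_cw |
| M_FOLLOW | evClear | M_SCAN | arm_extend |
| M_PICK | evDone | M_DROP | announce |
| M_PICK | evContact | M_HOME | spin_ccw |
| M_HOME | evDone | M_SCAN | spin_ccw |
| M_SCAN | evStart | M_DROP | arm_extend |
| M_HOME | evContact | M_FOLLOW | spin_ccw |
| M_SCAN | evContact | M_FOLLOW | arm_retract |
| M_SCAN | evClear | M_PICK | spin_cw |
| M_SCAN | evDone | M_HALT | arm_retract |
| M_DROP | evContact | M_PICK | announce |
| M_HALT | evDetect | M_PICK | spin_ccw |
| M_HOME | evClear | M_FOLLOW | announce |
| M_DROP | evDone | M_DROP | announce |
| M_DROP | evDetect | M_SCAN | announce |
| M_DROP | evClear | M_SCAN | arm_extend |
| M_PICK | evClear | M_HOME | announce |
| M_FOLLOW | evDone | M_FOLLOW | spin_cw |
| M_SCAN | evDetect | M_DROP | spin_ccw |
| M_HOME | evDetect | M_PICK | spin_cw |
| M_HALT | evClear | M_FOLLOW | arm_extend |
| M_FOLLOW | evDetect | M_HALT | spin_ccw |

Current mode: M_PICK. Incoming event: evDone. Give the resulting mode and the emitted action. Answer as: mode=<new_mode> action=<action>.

current mode = M_PICK; filter table to that mode:
  (M_PICK, evDetect) → (M_SCAN, arm_extend)
  (M_PICK, evStart) → (M_HALT, arm_extend)
  (M_PICK, evDone) → (M_DROP, announce)  ← event matches
  (M_PICK, evContact) → (M_HOME, spin_ccw)
  (M_PICK, evClear) → (M_HOME, announce)
event = evDone selects (M_DROP, announce)

mode=M_DROP action=announce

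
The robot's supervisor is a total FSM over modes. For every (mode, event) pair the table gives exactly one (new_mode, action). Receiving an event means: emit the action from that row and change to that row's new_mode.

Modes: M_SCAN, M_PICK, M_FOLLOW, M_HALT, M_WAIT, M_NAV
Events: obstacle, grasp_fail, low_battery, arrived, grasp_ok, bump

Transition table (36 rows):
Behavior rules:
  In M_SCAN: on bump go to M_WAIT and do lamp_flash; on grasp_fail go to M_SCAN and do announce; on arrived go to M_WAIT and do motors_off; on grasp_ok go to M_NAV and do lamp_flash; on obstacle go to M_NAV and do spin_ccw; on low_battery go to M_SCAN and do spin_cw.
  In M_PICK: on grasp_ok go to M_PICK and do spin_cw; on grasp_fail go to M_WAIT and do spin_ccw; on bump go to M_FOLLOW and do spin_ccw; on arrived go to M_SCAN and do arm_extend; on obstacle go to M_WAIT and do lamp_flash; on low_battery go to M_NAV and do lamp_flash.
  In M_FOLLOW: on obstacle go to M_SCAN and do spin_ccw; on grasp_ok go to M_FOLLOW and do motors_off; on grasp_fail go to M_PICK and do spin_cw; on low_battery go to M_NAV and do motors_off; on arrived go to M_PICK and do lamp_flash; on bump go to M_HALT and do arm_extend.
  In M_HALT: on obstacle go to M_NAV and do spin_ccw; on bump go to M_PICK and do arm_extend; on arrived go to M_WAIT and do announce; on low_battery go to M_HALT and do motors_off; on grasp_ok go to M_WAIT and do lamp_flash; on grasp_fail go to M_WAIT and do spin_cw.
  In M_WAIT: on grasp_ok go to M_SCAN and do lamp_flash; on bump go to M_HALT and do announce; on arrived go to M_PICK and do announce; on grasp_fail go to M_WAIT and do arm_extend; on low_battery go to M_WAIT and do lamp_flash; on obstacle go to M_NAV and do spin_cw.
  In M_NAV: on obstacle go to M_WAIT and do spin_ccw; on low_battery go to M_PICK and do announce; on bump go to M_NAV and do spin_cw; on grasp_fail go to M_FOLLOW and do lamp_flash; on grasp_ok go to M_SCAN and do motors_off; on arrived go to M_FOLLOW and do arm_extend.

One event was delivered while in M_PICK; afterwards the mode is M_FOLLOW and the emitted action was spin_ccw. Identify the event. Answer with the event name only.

try obstacle: (M_PICK, obstacle) → (M_WAIT, lamp_flash)
try grasp_fail: (M_PICK, grasp_fail) → (M_WAIT, spin_ccw)
try low_battery: (M_PICK, low_battery) → (M_NAV, lamp_flash)
try arrived: (M_PICK, arrived) → (M_SCAN, arm_extend)
try grasp_ok: (M_PICK, grasp_ok) → (M_PICK, spin_cw)
try bump: (M_PICK, bump) → (M_FOLLOW, spin_ccw)  ← matches

bump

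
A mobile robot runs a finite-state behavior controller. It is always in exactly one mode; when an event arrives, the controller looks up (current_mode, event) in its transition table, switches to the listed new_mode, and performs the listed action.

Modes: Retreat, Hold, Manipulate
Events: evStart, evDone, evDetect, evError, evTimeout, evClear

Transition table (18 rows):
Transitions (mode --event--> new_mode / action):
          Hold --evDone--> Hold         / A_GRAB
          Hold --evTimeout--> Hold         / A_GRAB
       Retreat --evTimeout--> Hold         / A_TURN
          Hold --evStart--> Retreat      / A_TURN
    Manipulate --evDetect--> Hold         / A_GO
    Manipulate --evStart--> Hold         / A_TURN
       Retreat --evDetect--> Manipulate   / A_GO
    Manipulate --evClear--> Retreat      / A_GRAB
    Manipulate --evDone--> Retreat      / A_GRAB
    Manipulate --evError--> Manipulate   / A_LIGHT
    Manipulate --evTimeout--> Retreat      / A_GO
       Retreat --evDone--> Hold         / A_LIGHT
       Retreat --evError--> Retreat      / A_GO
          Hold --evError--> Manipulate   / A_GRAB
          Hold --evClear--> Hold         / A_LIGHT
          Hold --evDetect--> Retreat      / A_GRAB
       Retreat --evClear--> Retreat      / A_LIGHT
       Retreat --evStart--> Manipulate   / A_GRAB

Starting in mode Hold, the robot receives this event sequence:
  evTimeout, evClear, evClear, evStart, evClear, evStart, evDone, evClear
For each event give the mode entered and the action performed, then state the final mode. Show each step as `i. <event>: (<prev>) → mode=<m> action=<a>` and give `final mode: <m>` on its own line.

1. evTimeout: (Hold) → mode=Hold action=A_GRAB
2. evClear: (Hold) → mode=Hold action=A_LIGHT
3. evClear: (Hold) → mode=Hold action=A_LIGHT
4. evStart: (Hold) → mode=Retreat action=A_TURN
5. evClear: (Retreat) → mode=Retreat action=A_LIGHT
6. evStart: (Retreat) → mode=Manipulate action=A_GRAB
7. evDone: (Manipulate) → mode=Retreat action=A_GRAB
8. evClear: (Retreat) → mode=Retreat action=A_LIGHT

final mode: Retreat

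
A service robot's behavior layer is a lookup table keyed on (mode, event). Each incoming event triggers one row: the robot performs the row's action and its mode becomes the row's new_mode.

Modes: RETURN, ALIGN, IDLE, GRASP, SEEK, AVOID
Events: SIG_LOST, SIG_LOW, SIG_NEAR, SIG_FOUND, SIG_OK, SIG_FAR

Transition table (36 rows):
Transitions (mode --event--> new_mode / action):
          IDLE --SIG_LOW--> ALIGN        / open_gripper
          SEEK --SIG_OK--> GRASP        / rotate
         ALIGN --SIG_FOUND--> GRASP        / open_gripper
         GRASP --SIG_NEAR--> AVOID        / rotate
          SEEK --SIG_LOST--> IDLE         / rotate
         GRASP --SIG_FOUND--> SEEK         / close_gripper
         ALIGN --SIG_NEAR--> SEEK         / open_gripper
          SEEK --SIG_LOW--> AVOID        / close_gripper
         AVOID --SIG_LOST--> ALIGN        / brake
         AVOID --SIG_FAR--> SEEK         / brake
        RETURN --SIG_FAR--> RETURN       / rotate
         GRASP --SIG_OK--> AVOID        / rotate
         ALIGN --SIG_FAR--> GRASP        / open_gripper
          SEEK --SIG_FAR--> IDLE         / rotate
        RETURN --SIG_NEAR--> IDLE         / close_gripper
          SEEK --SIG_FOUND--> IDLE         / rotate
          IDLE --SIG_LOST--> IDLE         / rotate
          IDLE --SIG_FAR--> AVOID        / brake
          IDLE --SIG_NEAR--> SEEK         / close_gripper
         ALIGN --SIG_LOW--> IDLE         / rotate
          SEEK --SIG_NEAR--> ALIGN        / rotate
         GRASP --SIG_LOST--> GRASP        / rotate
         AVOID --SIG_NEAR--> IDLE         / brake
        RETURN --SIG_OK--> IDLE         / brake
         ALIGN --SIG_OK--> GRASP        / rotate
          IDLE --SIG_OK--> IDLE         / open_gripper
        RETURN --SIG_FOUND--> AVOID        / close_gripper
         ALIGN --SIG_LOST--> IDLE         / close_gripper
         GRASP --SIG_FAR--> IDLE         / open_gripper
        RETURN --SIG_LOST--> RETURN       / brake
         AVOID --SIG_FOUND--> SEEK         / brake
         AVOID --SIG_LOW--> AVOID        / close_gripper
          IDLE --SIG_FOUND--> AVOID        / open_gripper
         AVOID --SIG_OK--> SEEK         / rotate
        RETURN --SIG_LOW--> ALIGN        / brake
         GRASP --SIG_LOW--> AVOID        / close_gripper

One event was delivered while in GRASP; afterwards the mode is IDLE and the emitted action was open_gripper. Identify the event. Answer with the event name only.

try SIG_LOST: (GRASP, SIG_LOST) → (GRASP, rotate)
try SIG_LOW: (GRASP, SIG_LOW) → (AVOID, close_gripper)
try SIG_NEAR: (GRASP, SIG_NEAR) → (AVOID, rotate)
try SIG_FOUND: (GRASP, SIG_FOUND) → (SEEK, close_gripper)
try SIG_OK: (GRASP, SIG_OK) → (AVOID, rotate)
try SIG_FAR: (GRASP, SIG_FAR) → (IDLE, open_gripper)  ← matches

SIG_FAR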